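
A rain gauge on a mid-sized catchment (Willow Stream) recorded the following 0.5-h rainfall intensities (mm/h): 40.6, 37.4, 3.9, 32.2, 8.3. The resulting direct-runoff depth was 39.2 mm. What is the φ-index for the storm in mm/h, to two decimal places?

φ ≈ 10.60 mm/h

Only the 3 blocks with intensity above φ contribute runoff: 40.6, 37.4, 32.2 mm/h.
Σ(I−φ)·Δt = d  ⇒  (40.6+37.4+32.2 − 3φ)·0.5 = 39.2
φ = (110.2 − 39.2/0.5) / 3 = 10.60 mm/h.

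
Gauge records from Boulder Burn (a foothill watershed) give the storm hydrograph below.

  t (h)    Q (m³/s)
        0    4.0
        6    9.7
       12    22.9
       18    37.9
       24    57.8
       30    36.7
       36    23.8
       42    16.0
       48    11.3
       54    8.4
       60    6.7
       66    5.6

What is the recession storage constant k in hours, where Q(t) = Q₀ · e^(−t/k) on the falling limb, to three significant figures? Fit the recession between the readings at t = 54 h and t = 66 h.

k ≈ 29.6 h

On the falling limb, Q drops from 8.4 to 5.6 m³/s between t = 54 h and t = 66 h (Δt = 12 h).
k = −Δt / ln(Q₂/Q₁) = −12 / ln(5.6/8.4) = 29.6 h.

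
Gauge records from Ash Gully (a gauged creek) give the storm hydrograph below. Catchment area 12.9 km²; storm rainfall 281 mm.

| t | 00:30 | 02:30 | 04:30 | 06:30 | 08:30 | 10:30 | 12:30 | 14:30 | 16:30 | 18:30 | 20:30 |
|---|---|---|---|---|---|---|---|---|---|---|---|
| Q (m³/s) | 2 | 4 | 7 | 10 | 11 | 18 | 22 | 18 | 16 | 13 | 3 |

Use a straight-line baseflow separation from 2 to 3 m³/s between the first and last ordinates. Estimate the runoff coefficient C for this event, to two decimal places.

C ≈ 0.19

ΣQ_DR = 96.50 m³/s; V = ΣQ_DR·Δt = 6.948 × 10^5 m³.
Runoff depth d = V / A = 53.86 mm.
C = d / P = 53.86 / 281 = 0.19.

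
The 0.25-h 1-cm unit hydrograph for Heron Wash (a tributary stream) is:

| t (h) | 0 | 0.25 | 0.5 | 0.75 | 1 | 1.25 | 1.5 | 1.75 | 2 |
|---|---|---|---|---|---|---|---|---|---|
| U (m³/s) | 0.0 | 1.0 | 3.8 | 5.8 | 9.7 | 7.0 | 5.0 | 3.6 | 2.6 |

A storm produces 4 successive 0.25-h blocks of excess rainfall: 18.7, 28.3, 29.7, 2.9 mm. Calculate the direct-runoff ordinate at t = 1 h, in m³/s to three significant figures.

Q ≈ 46.1 m³/s

By discrete convolution, Q_j = Σ (P_i / 10 mm) · U_{j−i}.
At t = 1 h (j=4): Q = (18.7/10)·9.7 + (28.3/10)·5.8 + (29.7/10)·3.8 + (2.9/10)·1.0 = 46.1 m³/s.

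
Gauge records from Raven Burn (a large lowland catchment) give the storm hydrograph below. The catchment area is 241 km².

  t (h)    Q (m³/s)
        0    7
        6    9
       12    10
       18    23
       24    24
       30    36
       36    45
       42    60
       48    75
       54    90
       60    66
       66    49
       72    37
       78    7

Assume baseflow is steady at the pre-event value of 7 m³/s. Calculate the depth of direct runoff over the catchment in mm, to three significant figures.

Direct runoff: 0.0, 2.0, 3.0, 16.0, 17.0, 29.0, 38.0, 53.0, 68.0, 83.0, 59.0, 42.0, 30.0, 0.0 m³/s; ΣQ_DR = 440.0 m³/s.
V = ΣQ_DR · Δt = 440.0 × 21600 s = 9.504 × 10^6 m³.
Over A = 241 km², depth = V / A = 39.4 mm.

d ≈ 39.4 mm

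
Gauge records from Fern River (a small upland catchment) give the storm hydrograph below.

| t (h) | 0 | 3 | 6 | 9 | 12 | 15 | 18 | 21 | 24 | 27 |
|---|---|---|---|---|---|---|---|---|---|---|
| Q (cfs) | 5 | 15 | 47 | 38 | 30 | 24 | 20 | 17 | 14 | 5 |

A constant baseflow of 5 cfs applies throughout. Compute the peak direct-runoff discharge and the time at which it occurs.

Q_p = 42.0 cfs at t = 6 h

Subtracting baseflow gives direct-runoff ordinates: 0.0, 10.0, 42.0, 33.0, 25.0, 19.0, 15.0, 12.0, 9.0, 0.0 cfs.
The maximum is 42.0 cfs, occurring at the reading for t = 6 h.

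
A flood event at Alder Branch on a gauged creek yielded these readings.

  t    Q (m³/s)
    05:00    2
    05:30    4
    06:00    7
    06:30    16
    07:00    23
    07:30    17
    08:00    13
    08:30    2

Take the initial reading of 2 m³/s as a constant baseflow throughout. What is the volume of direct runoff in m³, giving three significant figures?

Direct-runoff ordinates (Q − Q_b): 0.0, 2.0, 5.0, 14.0, 21.0, 15.0, 11.0, 0.0 m³/s.
ΣQ_DR = 68.00 m³/s.
With Δt = 0.5 h = 1800 s, V = ΣQ_DR · Δt = 68.00 × 1800 = 1.22 × 10^5 m³.

V ≈ 1.22 × 10^5 m³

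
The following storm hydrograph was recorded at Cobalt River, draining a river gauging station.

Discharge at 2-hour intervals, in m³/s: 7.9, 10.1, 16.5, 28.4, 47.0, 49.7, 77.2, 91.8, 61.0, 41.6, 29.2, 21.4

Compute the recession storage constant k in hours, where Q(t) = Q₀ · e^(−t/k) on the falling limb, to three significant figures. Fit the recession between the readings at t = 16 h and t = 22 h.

On the falling limb, Q drops from 61.0 to 21.4 m³/s between t = 16 h and t = 22 h (Δt = 6 h).
k = −Δt / ln(Q₂/Q₁) = −6 / ln(21.4/61.0) = 5.73 h.

k ≈ 5.73 h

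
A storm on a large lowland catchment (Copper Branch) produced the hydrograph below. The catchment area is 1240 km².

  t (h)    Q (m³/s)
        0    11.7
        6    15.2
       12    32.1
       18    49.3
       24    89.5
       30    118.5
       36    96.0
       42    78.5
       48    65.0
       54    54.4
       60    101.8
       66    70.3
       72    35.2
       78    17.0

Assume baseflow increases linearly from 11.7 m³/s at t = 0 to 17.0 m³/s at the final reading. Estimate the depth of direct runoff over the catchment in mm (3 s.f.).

d ≈ 11.0 mm

Direct runoff: 0.00, 3.09, 19.58, 36.38, 76.17, 104.76, 81.85, 63.95, 50.04, 39.03, 86.02, 54.12, 18.61, 0.00 m³/s; ΣQ_DR = 633.6 m³/s.
V = ΣQ_DR · Δt = 633.6 × 21600 s = 1.369 × 10^7 m³.
Over A = 1240 km², depth = V / A = 11.0 mm.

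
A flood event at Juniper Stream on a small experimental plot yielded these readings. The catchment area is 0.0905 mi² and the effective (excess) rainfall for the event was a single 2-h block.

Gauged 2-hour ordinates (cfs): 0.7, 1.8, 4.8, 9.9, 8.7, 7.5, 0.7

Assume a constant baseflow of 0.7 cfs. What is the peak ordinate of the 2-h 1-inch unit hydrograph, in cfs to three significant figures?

Direct runoff: 0.0, 1.1, 4.1, 9.2, 8.0, 6.8, 0.0 cfs; ΣQ_DR = 29.20 cfs, peak = 9.2 cfs.
Runoff depth d = ΣQ_DR·Δt / A = 29.20 × 7200 / (0.0905 mi²) = 1.000 in.
The 1-inch UH is the DRH scaled by (1 in)/d, so U_p = 9.2 × 1/1.000 = 9.20 cfs.

U_p ≈ 9.20 cfs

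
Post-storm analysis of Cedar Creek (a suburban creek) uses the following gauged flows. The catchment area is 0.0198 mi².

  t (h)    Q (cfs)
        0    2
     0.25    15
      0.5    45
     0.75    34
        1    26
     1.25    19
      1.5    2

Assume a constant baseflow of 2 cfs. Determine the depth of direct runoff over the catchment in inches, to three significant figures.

Direct runoff: 0.0, 13.0, 43.0, 32.0, 24.0, 17.0, 0.0 cfs; ΣQ_DR = 129.0 cfs.
V = ΣQ_DR · Δt = 129.0 × 900 s = 1.161 × 10^5 ft³.
Over A = 0.0198 mi², depth = V / A = 2.52 in.

d ≈ 2.52 in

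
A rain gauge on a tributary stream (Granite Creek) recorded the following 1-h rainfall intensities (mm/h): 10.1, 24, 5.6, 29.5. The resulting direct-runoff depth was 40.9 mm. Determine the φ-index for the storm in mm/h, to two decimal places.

Only the 3 blocks with intensity above φ contribute runoff: 10.1, 24, 29.5 mm/h.
Σ(I−φ)·Δt = d  ⇒  (10.1+24+29.5 − 3φ)·1 = 40.9
φ = (63.60 − 40.9/1) / 3 = 7.57 mm/h.

φ ≈ 7.57 mm/h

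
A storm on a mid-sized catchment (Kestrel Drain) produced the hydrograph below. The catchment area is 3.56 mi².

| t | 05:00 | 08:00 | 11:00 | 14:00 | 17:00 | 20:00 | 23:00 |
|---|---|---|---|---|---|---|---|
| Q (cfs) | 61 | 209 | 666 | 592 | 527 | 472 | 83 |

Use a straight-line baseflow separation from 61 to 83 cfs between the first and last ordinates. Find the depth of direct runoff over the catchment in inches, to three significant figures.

Direct runoff: 0.00, 144.33, 597.67, 520.00, 451.33, 392.67, 0.00 cfs; ΣQ_DR = 2106 cfs.
V = ΣQ_DR · Δt = 2106 × 10800 s = 2.274 × 10^7 ft³.
Over A = 3.56 mi², depth = V / A = 2.75 in.

d ≈ 2.75 in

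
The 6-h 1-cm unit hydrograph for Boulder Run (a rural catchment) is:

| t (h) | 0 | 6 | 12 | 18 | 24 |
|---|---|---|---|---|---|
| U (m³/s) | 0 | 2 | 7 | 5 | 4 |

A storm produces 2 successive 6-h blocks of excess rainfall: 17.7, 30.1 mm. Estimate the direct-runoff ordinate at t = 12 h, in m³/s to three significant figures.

Q ≈ 18.4 m³/s

By discrete convolution, Q_j = Σ (P_i / 10 mm) · U_{j−i}.
At t = 12 h (j=2): Q = (17.7/10)·7 + (30.1/10)·2 = 18.4 m³/s.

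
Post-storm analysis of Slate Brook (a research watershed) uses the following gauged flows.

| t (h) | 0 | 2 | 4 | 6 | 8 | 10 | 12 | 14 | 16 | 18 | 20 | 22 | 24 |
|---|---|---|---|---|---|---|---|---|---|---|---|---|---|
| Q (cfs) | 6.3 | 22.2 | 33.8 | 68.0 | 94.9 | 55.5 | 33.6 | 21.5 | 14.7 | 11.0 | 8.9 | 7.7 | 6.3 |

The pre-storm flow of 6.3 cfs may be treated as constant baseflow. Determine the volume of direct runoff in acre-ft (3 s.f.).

Direct-runoff ordinates (Q − Q_b): 0.0, 15.9, 27.5, 61.7, 88.6, 49.2, 27.3, 15.2, 8.4, 4.7, 2.6, 1.4, 0.0 cfs.
ΣQ_DR = 302.5 cfs.
With Δt = 2 h = 7200 s, V = ΣQ_DR · Δt = 302.5 × 7200 = 2.18 × 10^6 ft³ = 50.0 acre-ft.

V ≈ 50.0 acre-ft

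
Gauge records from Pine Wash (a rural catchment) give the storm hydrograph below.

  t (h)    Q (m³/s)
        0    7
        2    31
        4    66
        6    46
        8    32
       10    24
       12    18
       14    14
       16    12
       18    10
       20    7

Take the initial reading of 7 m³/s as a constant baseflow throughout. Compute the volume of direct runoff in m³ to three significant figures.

Direct-runoff ordinates (Q − Q_b): 0.0, 24.0, 59.0, 39.0, 25.0, 17.0, 11.0, 7.0, 5.0, 3.0, 0.0 m³/s.
ΣQ_DR = 190.0 m³/s.
With Δt = 2 h = 7200 s, V = ΣQ_DR · Δt = 190.0 × 7200 = 1.37 × 10^6 m³.

V ≈ 1.37 × 10^6 m³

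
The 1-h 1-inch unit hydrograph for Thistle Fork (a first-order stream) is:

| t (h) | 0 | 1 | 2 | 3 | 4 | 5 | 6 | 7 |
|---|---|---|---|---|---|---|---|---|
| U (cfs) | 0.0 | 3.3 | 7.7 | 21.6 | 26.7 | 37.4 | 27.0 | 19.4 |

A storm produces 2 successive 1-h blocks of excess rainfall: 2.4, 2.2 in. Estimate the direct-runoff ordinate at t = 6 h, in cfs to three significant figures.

Q ≈ 147 cfs

By discrete convolution, Q_j = Σ (P_i / 1 in) · U_{j−i}.
At t = 6 h (j=6): Q = (2.4/1)·27.0 + (2.2/1)·37.4 = 147 cfs.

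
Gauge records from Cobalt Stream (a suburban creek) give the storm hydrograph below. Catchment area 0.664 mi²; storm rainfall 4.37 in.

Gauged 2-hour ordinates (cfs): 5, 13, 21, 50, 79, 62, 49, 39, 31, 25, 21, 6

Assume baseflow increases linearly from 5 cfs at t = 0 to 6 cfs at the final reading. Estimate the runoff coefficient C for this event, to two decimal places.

C ≈ 0.36

ΣQ_DR = 335.0 cfs; V = ΣQ_DR·Δt = 2.412 × 10^6 ft³.
Runoff depth d = V / A = 1.564 in.
C = d / P = 1.564 / 4.37 = 0.36.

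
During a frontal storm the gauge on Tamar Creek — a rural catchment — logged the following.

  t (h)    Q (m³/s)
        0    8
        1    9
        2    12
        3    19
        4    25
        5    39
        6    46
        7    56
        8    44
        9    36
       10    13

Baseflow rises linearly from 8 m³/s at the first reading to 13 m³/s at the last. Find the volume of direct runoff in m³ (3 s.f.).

Direct-runoff ordinates (Q − Q_b): 0.00, 0.50, 3.00, 9.50, 15.00, 28.50, 35.00, 44.50, 32.00, 23.50, 0.00 m³/s.
ΣQ_DR = 191.5 m³/s.
With Δt = 1 h = 3600 s, V = ΣQ_DR · Δt = 191.5 × 3600 = 6.89 × 10^5 m³.

V ≈ 6.89 × 10^5 m³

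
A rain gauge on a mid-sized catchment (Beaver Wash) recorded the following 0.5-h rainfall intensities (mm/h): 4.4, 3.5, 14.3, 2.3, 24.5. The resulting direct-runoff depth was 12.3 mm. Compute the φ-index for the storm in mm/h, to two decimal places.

φ ≈ 7.10 mm/h

Only the 2 blocks with intensity above φ contribute runoff: 14.3, 24.5 mm/h.
Σ(I−φ)·Δt = d  ⇒  (14.3+24.5 − 2φ)·0.5 = 12.3
φ = (38.80 − 12.3/0.5) / 2 = 7.10 mm/h.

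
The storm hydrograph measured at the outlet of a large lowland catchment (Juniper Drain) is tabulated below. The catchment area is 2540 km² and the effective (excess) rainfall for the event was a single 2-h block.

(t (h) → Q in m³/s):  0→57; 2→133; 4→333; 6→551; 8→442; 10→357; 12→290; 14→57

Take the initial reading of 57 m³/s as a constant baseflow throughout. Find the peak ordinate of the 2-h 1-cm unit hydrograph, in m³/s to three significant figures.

U_p ≈ 988 m³/s

Direct runoff: 0.0, 76.0, 276.0, 494.0, 385.0, 300.0, 233.0, 0.0 m³/s; ΣQ_DR = 1764 m³/s, peak = 494.0 m³/s.
Runoff depth d = ΣQ_DR·Δt / A = 1764 × 7200 / (2540 km²) = 5.000 mm.
The 1-cm UH is the DRH scaled by (10 mm)/d, so U_p = 494.0 × 10/5.000 = 988 m³/s.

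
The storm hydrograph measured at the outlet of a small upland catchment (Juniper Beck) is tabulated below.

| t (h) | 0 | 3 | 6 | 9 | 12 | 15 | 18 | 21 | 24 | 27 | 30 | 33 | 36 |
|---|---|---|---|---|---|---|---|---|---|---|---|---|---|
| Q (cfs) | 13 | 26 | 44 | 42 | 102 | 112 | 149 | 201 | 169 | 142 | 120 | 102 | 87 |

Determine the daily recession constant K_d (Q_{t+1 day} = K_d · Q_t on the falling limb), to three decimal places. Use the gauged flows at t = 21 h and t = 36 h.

Between t = 21 h and t = 36 h the flow falls from 201 to 87 cfs over 5×3 h = 15 h.
Per-interval ratio K = (87/201)^(1/5) = 0.8458; K_d = K^(24/3) = 0.262.

K_d ≈ 0.262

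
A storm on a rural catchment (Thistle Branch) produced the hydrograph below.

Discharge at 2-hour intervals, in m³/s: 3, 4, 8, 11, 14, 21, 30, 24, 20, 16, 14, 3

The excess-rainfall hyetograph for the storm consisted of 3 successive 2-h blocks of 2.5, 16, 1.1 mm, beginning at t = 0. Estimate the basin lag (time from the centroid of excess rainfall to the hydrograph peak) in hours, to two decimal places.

t_L ≈ 9.14 h

Centroid of excess rainfall: t_c = Σ P_i·t̄_i / ΣP_i = 2.8571 h (block centres at 1, 3, 5 h).
Hydrograph peak occurs at t = 12 h, so basin lag t_L = 12 − 2.8571 = 9.14 h.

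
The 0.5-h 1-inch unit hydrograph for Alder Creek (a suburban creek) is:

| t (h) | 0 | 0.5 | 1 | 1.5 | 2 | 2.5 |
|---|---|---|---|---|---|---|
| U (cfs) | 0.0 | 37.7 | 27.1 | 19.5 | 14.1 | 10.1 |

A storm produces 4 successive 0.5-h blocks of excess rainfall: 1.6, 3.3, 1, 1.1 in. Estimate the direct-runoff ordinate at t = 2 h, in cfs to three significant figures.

Q ≈ 155 cfs

By discrete convolution, Q_j = Σ (P_i / 1 in) · U_{j−i}.
At t = 2 h (j=4): Q = (1.6/1)·14.1 + (3.3/1)·19.5 + (1/1)·27.1 + (1.1/1)·37.7 = 155 cfs.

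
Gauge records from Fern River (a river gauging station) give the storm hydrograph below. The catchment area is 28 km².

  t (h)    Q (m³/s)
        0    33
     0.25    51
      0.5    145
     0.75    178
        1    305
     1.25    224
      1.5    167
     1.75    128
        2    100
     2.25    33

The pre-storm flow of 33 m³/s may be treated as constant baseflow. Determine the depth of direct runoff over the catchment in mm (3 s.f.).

Direct runoff: 0.0, 18.0, 112.0, 145.0, 272.0, 191.0, 134.0, 95.0, 67.0, 0.0 m³/s; ΣQ_DR = 1034 m³/s.
V = ΣQ_DR · Δt = 1034 × 900 s = 9.306 × 10^5 m³.
Over A = 28 km², depth = V / A = 33.2 mm.

d ≈ 33.2 mm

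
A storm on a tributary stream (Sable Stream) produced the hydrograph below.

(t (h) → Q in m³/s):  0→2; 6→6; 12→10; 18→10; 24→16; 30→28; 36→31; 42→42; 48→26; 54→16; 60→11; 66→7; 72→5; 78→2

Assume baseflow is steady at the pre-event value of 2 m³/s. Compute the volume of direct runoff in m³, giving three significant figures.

Direct-runoff ordinates (Q − Q_b): 0.0, 4.0, 8.0, 8.0, 14.0, 26.0, 29.0, 40.0, 24.0, 14.0, 9.0, 5.0, 3.0, 0.0 m³/s.
ΣQ_DR = 184.0 m³/s.
With Δt = 6 h = 21600 s, V = ΣQ_DR · Δt = 184.0 × 21600 = 3.97 × 10^6 m³.

V ≈ 3.97 × 10^6 m³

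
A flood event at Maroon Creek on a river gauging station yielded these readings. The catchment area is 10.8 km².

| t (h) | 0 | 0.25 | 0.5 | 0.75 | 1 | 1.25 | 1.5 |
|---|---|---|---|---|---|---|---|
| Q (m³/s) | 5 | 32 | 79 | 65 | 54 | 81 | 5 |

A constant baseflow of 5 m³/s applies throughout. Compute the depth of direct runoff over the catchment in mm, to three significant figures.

Direct runoff: 0.0, 27.0, 74.0, 60.0, 49.0, 76.0, 0.0 m³/s; ΣQ_DR = 286.0 m³/s.
V = ΣQ_DR · Δt = 286.0 × 900 s = 2.574 × 10^5 m³.
Over A = 10.8 km², depth = V / A = 23.8 mm.

d ≈ 23.8 mm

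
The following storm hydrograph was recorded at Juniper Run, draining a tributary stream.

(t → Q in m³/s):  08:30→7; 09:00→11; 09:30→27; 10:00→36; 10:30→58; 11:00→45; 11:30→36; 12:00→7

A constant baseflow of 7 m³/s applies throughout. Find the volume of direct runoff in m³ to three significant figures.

V ≈ 3.08 × 10^5 m³

Direct-runoff ordinates (Q − Q_b): 0.0, 4.0, 20.0, 29.0, 51.0, 38.0, 29.0, 0.0 m³/s.
ΣQ_DR = 171.0 m³/s.
With Δt = 0.5 h = 1800 s, V = ΣQ_DR · Δt = 171.0 × 1800 = 3.08 × 10^5 m³.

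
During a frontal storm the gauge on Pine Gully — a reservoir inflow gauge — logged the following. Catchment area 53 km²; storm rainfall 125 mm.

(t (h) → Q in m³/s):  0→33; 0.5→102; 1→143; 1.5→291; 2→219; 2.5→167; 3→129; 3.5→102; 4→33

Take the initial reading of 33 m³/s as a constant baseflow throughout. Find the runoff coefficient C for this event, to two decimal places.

ΣQ_DR = 922.0 m³/s; V = ΣQ_DR·Δt = 1.660 × 10^6 m³.
Runoff depth d = V / A = 31.31 mm.
C = d / P = 31.31 / 125 = 0.25.

C ≈ 0.25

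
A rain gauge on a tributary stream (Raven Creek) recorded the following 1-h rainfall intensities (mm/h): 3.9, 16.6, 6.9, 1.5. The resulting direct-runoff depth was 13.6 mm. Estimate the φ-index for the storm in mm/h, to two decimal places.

Only the 2 blocks with intensity above φ contribute runoff: 16.6, 6.9 mm/h.
Σ(I−φ)·Δt = d  ⇒  (16.6+6.9 − 2φ)·1 = 13.6
φ = (23.50 − 13.6/1) / 2 = 4.95 mm/h.

φ ≈ 4.95 mm/h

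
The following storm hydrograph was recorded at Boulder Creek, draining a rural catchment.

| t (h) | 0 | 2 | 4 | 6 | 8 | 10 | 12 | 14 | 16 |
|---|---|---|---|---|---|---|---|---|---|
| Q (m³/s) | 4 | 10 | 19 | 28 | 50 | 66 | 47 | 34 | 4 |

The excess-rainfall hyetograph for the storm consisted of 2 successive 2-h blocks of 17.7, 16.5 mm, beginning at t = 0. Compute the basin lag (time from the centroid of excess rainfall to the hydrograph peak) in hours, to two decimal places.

t_L ≈ 8.04 h

Centroid of excess rainfall: t_c = Σ P_i·t̄_i / ΣP_i = 1.9649 h (block centres at 1, 3 h).
Hydrograph peak occurs at t = 10 h, so basin lag t_L = 10 − 1.9649 = 8.04 h.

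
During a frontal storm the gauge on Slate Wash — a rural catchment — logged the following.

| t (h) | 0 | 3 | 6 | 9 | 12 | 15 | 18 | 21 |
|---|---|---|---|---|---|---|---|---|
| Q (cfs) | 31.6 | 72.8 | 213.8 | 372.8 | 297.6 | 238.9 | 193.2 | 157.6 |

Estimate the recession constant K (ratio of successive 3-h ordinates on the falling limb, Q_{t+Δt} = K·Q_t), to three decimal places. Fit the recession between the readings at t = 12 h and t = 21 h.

Using the recession-limb readings at t = 12 h and t = 21 h: Q falls from 297.6 to 157.6 cfs over 3 intervals.
K = (Q₂/Q₁)^(1/3) = (157.6/297.6)^(1/3) = 0.809.

K ≈ 0.809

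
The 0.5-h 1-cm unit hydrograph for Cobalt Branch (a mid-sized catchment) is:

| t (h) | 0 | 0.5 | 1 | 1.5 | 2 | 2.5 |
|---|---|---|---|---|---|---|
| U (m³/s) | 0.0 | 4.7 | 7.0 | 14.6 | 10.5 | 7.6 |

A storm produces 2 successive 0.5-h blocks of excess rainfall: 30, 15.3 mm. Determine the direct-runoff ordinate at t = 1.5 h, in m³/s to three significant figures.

Q ≈ 54.5 m³/s

By discrete convolution, Q_j = Σ (P_i / 10 mm) · U_{j−i}.
At t = 1.5 h (j=3): Q = (30/10)·14.6 + (15.3/10)·7.0 = 54.5 m³/s.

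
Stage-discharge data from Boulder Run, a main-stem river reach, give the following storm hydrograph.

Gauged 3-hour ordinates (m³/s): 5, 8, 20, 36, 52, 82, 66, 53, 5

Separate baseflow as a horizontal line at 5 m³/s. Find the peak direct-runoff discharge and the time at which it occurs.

Q_p = 77.0 m³/s at t = 15 h

Subtracting baseflow gives direct-runoff ordinates: 0.0, 3.0, 15.0, 31.0, 47.0, 77.0, 61.0, 48.0, 0.0 m³/s.
The maximum is 77.0 m³/s, occurring at the reading for t = 15 h.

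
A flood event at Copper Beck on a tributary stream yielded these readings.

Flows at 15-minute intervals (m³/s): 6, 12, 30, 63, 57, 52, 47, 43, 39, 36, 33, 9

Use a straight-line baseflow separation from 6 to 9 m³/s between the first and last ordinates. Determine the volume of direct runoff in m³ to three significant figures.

Direct-runoff ordinates (Q − Q_b): 0.00, 5.73, 23.45, 56.18, 49.91, 44.64, 39.36, 35.09, 30.82, 27.55, 24.27, 0.00 m³/s.
ΣQ_DR = 337.0 m³/s.
With Δt = 0.25 h = 900 s, V = ΣQ_DR · Δt = 337.0 × 900 = 3.03 × 10^5 m³.

V ≈ 3.03 × 10^5 m³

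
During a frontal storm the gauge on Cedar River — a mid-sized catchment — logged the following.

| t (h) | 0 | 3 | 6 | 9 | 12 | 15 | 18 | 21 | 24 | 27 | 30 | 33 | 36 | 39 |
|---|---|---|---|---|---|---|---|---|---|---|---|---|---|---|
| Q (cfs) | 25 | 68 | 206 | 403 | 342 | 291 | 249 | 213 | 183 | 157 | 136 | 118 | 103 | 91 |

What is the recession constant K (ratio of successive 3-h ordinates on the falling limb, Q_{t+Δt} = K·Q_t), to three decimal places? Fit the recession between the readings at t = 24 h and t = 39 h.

K ≈ 0.870

Using the recession-limb readings at t = 24 h and t = 39 h: Q falls from 183 to 91 cfs over 5 intervals.
K = (Q₂/Q₁)^(1/5) = (91/183)^(1/5) = 0.870.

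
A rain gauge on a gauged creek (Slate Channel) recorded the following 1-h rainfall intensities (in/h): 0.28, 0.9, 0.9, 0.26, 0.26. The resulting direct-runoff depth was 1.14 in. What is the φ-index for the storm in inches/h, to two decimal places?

φ ≈ 0.33 in/h

Only the 2 blocks with intensity above φ contribute runoff: 0.9, 0.9 in/h.
Σ(I−φ)·Δt = d  ⇒  (0.9+0.9 − 2φ)·1 = 1.14
φ = (1.800 − 1.14/1) / 2 = 0.33 in/h.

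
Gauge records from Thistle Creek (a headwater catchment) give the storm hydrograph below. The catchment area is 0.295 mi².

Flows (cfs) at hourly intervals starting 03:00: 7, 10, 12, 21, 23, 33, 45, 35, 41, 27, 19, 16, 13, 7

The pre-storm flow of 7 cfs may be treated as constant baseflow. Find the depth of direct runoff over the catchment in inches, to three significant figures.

Direct runoff: 0.0, 3.0, 5.0, 14.0, 16.0, 26.0, 38.0, 28.0, 34.0, 20.0, 12.0, 9.0, 6.0, 0.0 cfs; ΣQ_DR = 211.0 cfs.
V = ΣQ_DR · Δt = 211.0 × 3600 s = 7.596 × 10^5 ft³.
Over A = 0.295 mi², depth = V / A = 1.11 in.

d ≈ 1.11 in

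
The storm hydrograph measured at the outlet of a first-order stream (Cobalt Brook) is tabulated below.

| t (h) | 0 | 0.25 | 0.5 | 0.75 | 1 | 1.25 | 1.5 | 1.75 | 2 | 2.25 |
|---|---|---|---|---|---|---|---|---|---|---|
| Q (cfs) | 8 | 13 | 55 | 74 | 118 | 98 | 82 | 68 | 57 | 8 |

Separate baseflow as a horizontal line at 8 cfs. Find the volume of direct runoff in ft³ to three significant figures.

Direct-runoff ordinates (Q − Q_b): 0.0, 5.0, 47.0, 66.0, 110.0, 90.0, 74.0, 60.0, 49.0, 0.0 cfs.
ΣQ_DR = 501.0 cfs.
With Δt = 0.25 h = 900 s, V = ΣQ_DR · Δt = 501.0 × 900 = 4.51 × 10^5 ft³.

V ≈ 4.51 × 10^5 ft³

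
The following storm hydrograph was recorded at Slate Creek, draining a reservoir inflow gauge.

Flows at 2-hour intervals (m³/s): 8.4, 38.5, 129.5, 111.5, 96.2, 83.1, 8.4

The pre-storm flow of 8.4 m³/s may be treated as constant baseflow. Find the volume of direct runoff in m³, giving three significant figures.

Direct-runoff ordinates (Q − Q_b): 0.0, 30.1, 121.1, 103.1, 87.8, 74.7, 0.0 m³/s.
ΣQ_DR = 416.8 m³/s.
With Δt = 2 h = 7200 s, V = ΣQ_DR · Δt = 416.8 × 7200 = 3.00 × 10^6 m³.

V ≈ 3.00 × 10^6 m³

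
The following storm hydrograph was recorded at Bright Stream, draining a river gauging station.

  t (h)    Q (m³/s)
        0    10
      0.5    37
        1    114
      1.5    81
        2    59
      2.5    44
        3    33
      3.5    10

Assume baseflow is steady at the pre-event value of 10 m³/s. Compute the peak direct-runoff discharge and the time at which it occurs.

Q_p = 104.0 m³/s at t = 1 h

Subtracting baseflow gives direct-runoff ordinates: 0.0, 27.0, 104.0, 71.0, 49.0, 34.0, 23.0, 0.0 m³/s.
The maximum is 104.0 m³/s, occurring at the reading for t = 1 h.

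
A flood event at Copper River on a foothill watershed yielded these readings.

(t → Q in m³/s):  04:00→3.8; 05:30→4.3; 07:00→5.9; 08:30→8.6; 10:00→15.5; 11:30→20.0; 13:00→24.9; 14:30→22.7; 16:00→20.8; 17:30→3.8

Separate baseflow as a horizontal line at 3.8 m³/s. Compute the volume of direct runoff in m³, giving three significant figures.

V ≈ 4.98 × 10^5 m³

Direct-runoff ordinates (Q − Q_b): 0.0, 0.5, 2.1, 4.8, 11.7, 16.2, 21.1, 18.9, 17.0, 0.0 m³/s.
ΣQ_DR = 92.30 m³/s.
With Δt = 1.5 h = 5400 s, V = ΣQ_DR · Δt = 92.30 × 5400 = 4.98 × 10^5 m³.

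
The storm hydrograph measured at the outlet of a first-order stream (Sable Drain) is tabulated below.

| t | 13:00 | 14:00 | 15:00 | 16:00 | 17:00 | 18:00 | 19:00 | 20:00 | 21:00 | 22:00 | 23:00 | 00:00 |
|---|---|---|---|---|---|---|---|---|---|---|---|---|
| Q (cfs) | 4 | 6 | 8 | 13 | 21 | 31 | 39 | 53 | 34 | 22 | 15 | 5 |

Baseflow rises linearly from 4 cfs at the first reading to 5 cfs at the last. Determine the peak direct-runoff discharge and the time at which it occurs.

Subtracting baseflow gives direct-runoff ordinates: 0.00, 1.91, 3.82, 8.73, 16.64, 26.55, 34.45, 48.36, 29.27, 17.18, 10.09, 0.00 cfs.
The maximum is 48.36 cfs, occurring at the reading for t = 20:00.

Q_p = 48.36 cfs at t = 20:00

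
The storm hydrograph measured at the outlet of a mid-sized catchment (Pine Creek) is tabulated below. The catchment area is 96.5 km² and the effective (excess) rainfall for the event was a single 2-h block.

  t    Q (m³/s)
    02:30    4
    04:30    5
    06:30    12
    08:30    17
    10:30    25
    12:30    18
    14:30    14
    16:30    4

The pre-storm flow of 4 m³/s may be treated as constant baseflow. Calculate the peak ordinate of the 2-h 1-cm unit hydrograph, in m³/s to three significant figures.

Direct runoff: 0.0, 1.0, 8.0, 13.0, 21.0, 14.0, 10.0, 0.0 m³/s; ΣQ_DR = 67.00 m³/s, peak = 21.0 m³/s.
Runoff depth d = ΣQ_DR·Δt / A = 67.00 × 7200 / (96.5 km²) = 4.999 mm.
The 1-cm UH is the DRH scaled by (10 mm)/d, so U_p = 21.0 × 10/4.999 = 42.0 m³/s.

U_p ≈ 42.0 m³/s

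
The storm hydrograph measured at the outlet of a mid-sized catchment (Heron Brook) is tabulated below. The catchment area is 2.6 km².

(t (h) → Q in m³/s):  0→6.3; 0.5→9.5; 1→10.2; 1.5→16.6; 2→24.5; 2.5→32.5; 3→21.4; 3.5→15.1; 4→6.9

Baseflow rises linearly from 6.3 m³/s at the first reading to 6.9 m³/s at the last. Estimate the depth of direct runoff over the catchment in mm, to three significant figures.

Direct runoff: 0.00, 3.12, 3.75, 10.07, 17.90, 25.82, 14.65, 8.28, 0.00 m³/s; ΣQ_DR = 83.60 m³/s.
V = ΣQ_DR · Δt = 83.60 × 1800 s = 1.505 × 10^5 m³.
Over A = 2.6 km², depth = V / A = 57.9 mm.

d ≈ 57.9 mm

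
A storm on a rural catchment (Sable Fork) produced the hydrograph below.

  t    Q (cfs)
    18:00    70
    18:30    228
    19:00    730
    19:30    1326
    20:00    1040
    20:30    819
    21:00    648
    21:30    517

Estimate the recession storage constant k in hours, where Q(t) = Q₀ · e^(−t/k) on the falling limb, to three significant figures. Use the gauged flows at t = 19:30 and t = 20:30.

On the falling limb, Q drops from 1326 to 819 cfs between t = 19:30 and t = 20:30 (Δt = 1 h).
k = −Δt / ln(Q₂/Q₁) = −1 / ln(819/1326) = 2.08 h.

k ≈ 2.08 h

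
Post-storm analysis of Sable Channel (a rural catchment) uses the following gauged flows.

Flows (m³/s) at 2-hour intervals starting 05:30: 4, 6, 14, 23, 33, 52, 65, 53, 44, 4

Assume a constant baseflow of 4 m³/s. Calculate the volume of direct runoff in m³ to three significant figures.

V ≈ 1.86 × 10^6 m³

Direct-runoff ordinates (Q − Q_b): 0.0, 2.0, 10.0, 19.0, 29.0, 48.0, 61.0, 49.0, 40.0, 0.0 m³/s.
ΣQ_DR = 258.0 m³/s.
With Δt = 2 h = 7200 s, V = ΣQ_DR · Δt = 258.0 × 7200 = 1.86 × 10^6 m³.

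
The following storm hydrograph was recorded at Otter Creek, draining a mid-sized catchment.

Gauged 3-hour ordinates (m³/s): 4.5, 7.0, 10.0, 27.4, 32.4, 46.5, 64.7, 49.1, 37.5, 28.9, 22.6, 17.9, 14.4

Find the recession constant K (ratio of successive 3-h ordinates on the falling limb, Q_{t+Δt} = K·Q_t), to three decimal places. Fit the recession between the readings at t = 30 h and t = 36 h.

Using the recession-limb readings at t = 30 h and t = 36 h: Q falls from 22.6 to 14.4 m³/s over 2 intervals.
K = (Q₂/Q₁)^(1/2) = (14.4/22.6)^(1/2) = 0.798.

K ≈ 0.798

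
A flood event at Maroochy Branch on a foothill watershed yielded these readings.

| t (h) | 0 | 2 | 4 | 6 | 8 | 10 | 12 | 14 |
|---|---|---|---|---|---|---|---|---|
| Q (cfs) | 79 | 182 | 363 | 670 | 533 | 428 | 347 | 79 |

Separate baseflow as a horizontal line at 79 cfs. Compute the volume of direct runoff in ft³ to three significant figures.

Direct-runoff ordinates (Q − Q_b): 0.0, 103.0, 284.0, 591.0, 454.0, 349.0, 268.0, 0.0 cfs.
ΣQ_DR = 2049 cfs.
With Δt = 2 h = 7200 s, V = ΣQ_DR · Δt = 2049 × 7200 = 1.48 × 10^7 ft³.

V ≈ 1.48 × 10^7 ft³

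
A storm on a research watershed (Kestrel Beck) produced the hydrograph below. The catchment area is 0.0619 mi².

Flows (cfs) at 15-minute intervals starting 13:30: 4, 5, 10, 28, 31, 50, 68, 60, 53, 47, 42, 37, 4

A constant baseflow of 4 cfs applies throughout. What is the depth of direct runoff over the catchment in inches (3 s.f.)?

d ≈ 2.42 in

Direct runoff: 0.0, 1.0, 6.0, 24.0, 27.0, 46.0, 64.0, 56.0, 49.0, 43.0, 38.0, 33.0, 0.0 cfs; ΣQ_DR = 387.0 cfs.
V = ΣQ_DR · Δt = 387.0 × 900 s = 3.483 × 10^5 ft³.
Over A = 0.0619 mi², depth = V / A = 2.42 in.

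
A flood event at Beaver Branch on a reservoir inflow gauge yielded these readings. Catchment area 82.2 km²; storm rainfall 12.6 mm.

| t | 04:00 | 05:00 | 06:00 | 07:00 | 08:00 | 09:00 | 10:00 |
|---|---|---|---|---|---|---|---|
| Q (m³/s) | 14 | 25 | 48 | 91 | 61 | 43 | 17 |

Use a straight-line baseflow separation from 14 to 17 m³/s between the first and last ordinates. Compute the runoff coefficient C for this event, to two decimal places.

C ≈ 0.66

ΣQ_DR = 190.5 m³/s; V = ΣQ_DR·Δt = 6.858 × 10^5 m³.
Runoff depth d = V / A = 8.343 mm.
C = d / P = 8.343 / 12.6 = 0.66.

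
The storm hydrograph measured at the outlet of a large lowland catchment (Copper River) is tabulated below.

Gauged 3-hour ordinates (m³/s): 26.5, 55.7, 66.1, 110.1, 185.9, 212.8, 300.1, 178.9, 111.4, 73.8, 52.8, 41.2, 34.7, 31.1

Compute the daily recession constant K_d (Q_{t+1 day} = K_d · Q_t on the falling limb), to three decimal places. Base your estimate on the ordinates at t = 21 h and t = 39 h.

K_d ≈ 0.097

Between t = 21 h and t = 39 h the flow falls from 178.9 to 31.1 m³/s over 6×3 h = 18 h.
Per-interval ratio K = (31.1/178.9)^(1/6) = 0.7471; K_d = K^(24/3) = 0.097.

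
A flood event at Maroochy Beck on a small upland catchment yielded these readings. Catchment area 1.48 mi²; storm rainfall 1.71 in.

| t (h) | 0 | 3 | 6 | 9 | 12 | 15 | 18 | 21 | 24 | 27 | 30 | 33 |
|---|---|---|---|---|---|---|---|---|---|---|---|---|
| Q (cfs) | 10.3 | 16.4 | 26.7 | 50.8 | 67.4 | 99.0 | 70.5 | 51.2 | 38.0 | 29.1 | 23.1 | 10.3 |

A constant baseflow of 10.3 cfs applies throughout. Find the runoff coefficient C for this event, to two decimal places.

C ≈ 0.68

ΣQ_DR = 369.2 cfs; V = ΣQ_DR·Δt = 3.987 × 10^6 ft³.
Runoff depth d = V / A = 1.160 in.
C = d / P = 1.160 / 1.71 = 0.68.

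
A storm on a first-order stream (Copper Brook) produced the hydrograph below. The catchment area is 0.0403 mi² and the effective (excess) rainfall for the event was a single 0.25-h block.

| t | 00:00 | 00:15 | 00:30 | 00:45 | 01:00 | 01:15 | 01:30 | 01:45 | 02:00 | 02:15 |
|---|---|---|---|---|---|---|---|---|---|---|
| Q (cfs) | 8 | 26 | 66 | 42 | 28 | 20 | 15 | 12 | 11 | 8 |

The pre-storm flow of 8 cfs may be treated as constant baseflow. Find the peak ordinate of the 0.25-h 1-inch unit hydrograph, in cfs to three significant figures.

Direct runoff: 0.0, 18.0, 58.0, 34.0, 20.0, 12.0, 7.0, 4.0, 3.0, 0.0 cfs; ΣQ_DR = 156.0 cfs, peak = 58.0 cfs.
Runoff depth d = ΣQ_DR·Δt / A = 156.0 × 900 / (0.0403 mi²) = 1.500 in.
The 1-inch UH is the DRH scaled by (1 in)/d, so U_p = 58.0 × 1/1.500 = 38.7 cfs.

U_p ≈ 38.7 cfs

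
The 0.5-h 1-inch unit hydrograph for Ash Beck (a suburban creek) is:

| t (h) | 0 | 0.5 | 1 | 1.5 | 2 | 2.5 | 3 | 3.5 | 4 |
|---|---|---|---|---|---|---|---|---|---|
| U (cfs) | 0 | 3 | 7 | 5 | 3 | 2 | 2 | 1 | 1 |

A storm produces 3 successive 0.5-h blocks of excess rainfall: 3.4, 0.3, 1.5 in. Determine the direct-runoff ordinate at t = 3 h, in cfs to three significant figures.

Q ≈ 11.9 cfs

By discrete convolution, Q_j = Σ (P_i / 1 in) · U_{j−i}.
At t = 3 h (j=6): Q = (3.4/1)·2 + (0.3/1)·2 + (1.5/1)·3 = 11.9 cfs.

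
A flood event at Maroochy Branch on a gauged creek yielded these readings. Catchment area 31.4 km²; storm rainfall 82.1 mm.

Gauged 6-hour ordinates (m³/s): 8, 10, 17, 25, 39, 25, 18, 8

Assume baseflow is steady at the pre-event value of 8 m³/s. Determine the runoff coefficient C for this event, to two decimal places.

C ≈ 0.72

ΣQ_DR = 86.00 m³/s; V = ΣQ_DR·Δt = 1.858 × 10^6 m³.
Runoff depth d = V / A = 59.16 mm.
C = d / P = 59.16 / 82.1 = 0.72.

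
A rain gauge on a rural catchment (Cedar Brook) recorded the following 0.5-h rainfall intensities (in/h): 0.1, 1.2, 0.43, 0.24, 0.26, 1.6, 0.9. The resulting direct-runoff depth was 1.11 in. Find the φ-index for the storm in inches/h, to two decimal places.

φ ≈ 0.49 in/h

Only the 3 blocks with intensity above φ contribute runoff: 1.2, 1.6, 0.9 in/h.
Σ(I−φ)·Δt = d  ⇒  (1.2+1.6+0.9 − 3φ)·0.5 = 1.11
φ = (3.700 − 1.11/0.5) / 3 = 0.49 in/h.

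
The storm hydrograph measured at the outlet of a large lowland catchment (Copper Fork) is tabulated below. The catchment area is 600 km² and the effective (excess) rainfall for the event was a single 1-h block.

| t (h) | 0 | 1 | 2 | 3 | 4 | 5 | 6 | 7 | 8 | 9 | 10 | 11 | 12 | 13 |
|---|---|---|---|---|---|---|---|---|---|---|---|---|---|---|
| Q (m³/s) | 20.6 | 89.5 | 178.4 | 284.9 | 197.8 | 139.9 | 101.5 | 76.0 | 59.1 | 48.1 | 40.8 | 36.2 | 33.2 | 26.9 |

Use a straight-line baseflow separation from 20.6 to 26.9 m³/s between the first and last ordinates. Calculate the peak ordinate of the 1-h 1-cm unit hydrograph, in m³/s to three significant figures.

Direct runoff: 0.00, 68.42, 156.83, 262.85, 175.26, 116.88, 77.99, 52.01, 34.62, 23.14, 15.35, 10.27, 6.78, 0.00 m³/s; ΣQ_DR = 1000 m³/s, peak = 262.85 m³/s.
Runoff depth d = ΣQ_DR·Δt / A = 1000 × 3600 / (600 km²) = 6.002 mm.
The 1-cm UH is the DRH scaled by (10 mm)/d, so U_p = 262.85 × 10/6.002 = 438 m³/s.

U_p ≈ 438 m³/s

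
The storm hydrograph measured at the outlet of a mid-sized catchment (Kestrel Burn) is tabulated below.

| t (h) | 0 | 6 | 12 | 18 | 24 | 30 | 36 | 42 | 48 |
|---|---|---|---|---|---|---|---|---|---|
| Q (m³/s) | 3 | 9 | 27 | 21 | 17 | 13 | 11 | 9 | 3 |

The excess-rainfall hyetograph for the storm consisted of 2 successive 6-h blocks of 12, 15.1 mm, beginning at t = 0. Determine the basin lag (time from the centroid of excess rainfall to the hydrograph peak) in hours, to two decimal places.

t_L ≈ 5.66 h

Centroid of excess rainfall: t_c = Σ P_i·t̄_i / ΣP_i = 6.3432 h (block centres at 3, 9 h).
Hydrograph peak occurs at t = 12 h, so basin lag t_L = 12 − 6.3432 = 5.66 h.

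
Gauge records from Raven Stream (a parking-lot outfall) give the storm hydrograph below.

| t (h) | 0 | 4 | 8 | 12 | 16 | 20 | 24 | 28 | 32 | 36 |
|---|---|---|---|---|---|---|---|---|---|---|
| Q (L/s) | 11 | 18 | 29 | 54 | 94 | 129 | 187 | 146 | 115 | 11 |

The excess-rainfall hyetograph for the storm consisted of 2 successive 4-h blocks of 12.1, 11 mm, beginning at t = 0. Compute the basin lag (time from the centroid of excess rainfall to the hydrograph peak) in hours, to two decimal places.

t_L ≈ 20.10 h

Centroid of excess rainfall: t_c = Σ P_i·t̄_i / ΣP_i = 3.9048 h (block centres at 2, 6 h).
Hydrograph peak occurs at t = 24 h, so basin lag t_L = 24 − 3.9048 = 20.10 h.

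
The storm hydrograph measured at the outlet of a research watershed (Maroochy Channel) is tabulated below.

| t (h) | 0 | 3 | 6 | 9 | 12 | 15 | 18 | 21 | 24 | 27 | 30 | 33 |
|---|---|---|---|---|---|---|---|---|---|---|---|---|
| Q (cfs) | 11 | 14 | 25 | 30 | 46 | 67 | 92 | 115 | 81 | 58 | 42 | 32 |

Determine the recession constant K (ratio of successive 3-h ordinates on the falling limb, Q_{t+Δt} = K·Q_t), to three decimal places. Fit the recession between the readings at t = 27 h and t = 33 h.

K ≈ 0.743

Using the recession-limb readings at t = 27 h and t = 33 h: Q falls from 58 to 32 cfs over 2 intervals.
K = (Q₂/Q₁)^(1/2) = (32/58)^(1/2) = 0.743.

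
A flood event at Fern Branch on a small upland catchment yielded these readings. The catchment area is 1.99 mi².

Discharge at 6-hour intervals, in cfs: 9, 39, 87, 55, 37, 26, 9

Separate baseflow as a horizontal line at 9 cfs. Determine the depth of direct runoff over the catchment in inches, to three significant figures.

d ≈ 0.930 in

Direct runoff: 0.0, 30.0, 78.0, 46.0, 28.0, 17.0, 0.0 cfs; ΣQ_DR = 199.0 cfs.
V = ΣQ_DR · Δt = 199.0 × 21600 s = 4.298 × 10^6 ft³.
Over A = 1.99 mi², depth = V / A = 0.930 in.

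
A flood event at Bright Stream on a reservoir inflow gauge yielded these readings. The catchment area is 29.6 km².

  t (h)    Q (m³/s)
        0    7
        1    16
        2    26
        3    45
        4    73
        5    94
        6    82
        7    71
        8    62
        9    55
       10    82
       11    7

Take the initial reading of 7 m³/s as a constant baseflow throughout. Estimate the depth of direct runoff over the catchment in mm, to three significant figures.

Direct runoff: 0.0, 9.0, 19.0, 38.0, 66.0, 87.0, 75.0, 64.0, 55.0, 48.0, 75.0, 0.0 m³/s; ΣQ_DR = 536.0 m³/s.
V = ΣQ_DR · Δt = 536.0 × 3600 s = 1.930 × 10^6 m³.
Over A = 29.6 km², depth = V / A = 65.2 mm.

d ≈ 65.2 mm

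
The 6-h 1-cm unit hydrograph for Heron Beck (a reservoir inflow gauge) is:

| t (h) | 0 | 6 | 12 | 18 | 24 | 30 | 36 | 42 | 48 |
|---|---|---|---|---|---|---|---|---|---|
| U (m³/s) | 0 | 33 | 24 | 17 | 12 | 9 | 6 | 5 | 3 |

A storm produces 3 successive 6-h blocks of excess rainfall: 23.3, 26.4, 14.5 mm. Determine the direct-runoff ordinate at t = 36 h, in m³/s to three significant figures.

By discrete convolution, Q_j = Σ (P_i / 10 mm) · U_{j−i}.
At t = 36 h (j=6): Q = (23.3/10)·6 + (26.4/10)·9 + (14.5/10)·12 = 55.1 m³/s.

Q ≈ 55.1 m³/s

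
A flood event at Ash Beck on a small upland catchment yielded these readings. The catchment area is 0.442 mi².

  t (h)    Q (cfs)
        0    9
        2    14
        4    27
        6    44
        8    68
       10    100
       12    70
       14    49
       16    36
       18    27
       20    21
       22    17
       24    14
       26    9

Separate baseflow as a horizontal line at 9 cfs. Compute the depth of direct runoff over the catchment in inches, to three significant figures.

Direct runoff: 0.0, 5.0, 18.0, 35.0, 59.0, 91.0, 61.0, 40.0, 27.0, 18.0, 12.0, 8.0, 5.0, 0.0 cfs; ΣQ_DR = 379.0 cfs.
V = ΣQ_DR · Δt = 379.0 × 7200 s = 2.729 × 10^6 ft³.
Over A = 0.442 mi², depth = V / A = 2.66 in.

d ≈ 2.66 in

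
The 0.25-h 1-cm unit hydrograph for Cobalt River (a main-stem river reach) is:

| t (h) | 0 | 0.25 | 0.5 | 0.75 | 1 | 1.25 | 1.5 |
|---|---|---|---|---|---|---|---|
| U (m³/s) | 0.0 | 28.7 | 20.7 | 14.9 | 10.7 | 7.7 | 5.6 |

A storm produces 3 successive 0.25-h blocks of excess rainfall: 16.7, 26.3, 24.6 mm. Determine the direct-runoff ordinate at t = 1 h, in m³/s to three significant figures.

Q ≈ 108 m³/s

By discrete convolution, Q_j = Σ (P_i / 10 mm) · U_{j−i}.
At t = 1 h (j=4): Q = (16.7/10)·10.7 + (26.3/10)·14.9 + (24.6/10)·20.7 = 108 m³/s.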